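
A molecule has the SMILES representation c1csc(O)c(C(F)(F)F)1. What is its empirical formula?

C5H3F3OS

Atom tally by fragment:
  thiophene ring core → C:4 H:4 S:1
  (− 2 ring H displaced by substituents)
  + OH → O:1 H:1
  + CF3 → C:1 F:3
Element totals:
  C: 5
  H: 3
  F: 3
  O: 1
  S: 1
Molecular formula: C5H3F3OS.
gcd of subscripts (5, 3, 3, 1, 1) = 1, so the empirical formula equals the molecular formula.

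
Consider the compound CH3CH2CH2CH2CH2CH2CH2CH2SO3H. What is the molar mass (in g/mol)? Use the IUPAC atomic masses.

194.29 g/mol

Atom tally by fragment:
  CH3 → C:1 H:3
  CH2 → C:1 H:2
  CH2 → C:1 H:2
  CH2 → C:1 H:2
  CH2 → C:1 H:2
  CH2 → C:1 H:2
  CH2 → C:1 H:2
  CH2SO3H → C:1 H:3 S:1 O:3
Element totals:
  C: 8
  H: 18
  O: 3
  S: 1
Molecular formula: C8H18O3S.
  M = 8(12.011) + 18(1.008) + 3(15.999) + 32.06
    = 96.088 + 18.144 + 47.997 + 32.060 = 194.289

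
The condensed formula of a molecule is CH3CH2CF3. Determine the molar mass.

Element totals:
  C: 3
  H: 5
  F: 3
Molecular formula: C3H5F3.
  M = 3(12.011) + 5(1.008) + 3(18.998)
    = 36.033 + 5.040 + 56.994 = 98.067

98.07 g/mol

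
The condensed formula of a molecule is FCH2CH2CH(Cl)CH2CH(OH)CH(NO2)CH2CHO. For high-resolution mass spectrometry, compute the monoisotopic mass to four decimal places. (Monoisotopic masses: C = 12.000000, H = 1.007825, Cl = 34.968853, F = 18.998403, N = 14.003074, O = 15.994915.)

241.0517

Atom tally by fragment:
  FCH2 → C:1 H:2 F:1
  CH2 → C:1 H:2
  CH(Cl) → C:1 H:1 Cl:1
  CH2 → C:1 H:2
  CH(OH) → C:1 H:2 O:1
  CH(NO2) → C:1 H:1 N:1 O:2
  CH2CHO → C:2 H:3 O:1
Element totals:
  C: 8
  H: 13
  Cl: 1
  F: 1
  N: 1
  O: 4
Molecular formula: C8H13ClFNO4.
  M = 8(12.0) + 13(1.007825) + 34.968853 + 18.998403 + 14.003074 + 4(15.994915)
    = 96.000000 + 13.101725 + 34.968853 + 18.998403 + 14.003074 + 63.979660 = 241.051715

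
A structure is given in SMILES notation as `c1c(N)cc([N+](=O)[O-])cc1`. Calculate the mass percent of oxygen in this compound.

Atom tally by fragment:
  benzene ring core → C:6 H:6
  (− 2 ring H displaced by substituents)
  + NH2 → N:1 H:2
  + NO2 → N:1 O:2
Element totals:
  C: 6
  H: 6
  N: 2
  O: 2
Molecular formula: C6H6N2O2.
Molar mass = 138.126 g/mol.
Mass from O: 2 × 15.999 = 31.998 g/mol.
%O = 31.998 / 138.126 × 100 = 23.17%.

23.17%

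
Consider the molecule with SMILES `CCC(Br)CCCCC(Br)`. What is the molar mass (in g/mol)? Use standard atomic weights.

Atom tally by fragment:
  CH3 → C:1 H:3
  CH2 → C:1 H:2
  CH(Br) → C:1 H:1 Br:1
  CH2 → C:1 H:2
  CH2 → C:1 H:2
  CH2 → C:1 H:2
  CH2 → C:1 H:2
  CH2Br → C:1 H:2 Br:1
Element totals:
  C: 8
  H: 16
  Br: 2
Molecular formula: C8H16Br2.
  M = 8(12.011) + 16(1.008) + 2(79.904)
    = 96.088 + 16.128 + 159.808 = 272.024

272.02 g/mol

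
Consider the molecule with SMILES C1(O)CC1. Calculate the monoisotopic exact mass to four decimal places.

58.0419

Atom tally by fragment:
  cyclopropane ring core → C:3 H:6
  (− 1 ring H displaced by substituents)
  + OH → O:1 H:1
Element totals:
  C: 3
  H: 6
  O: 1
Molecular formula: C3H6O.
  M = 3(12.0) + 6(1.007825) + 15.994915
    = 36.000000 + 6.046950 + 15.994915 = 58.041865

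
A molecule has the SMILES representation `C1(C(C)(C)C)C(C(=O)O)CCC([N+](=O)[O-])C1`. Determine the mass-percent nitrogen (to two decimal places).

6.11%

Atom tally by fragment:
  cyclohexane ring core → C:6 H:12
  (− 3 ring H displaced by substituents)
  + C(CH3)3 → C:4 H:9
  + COOH → C:1 H:1 O:2
  + NO2 → N:1 O:2
Element totals:
  C: 11
  H: 19
  N: 1
  O: 4
Molecular formula: C11H19NO4.
Molar mass = 229.276 g/mol.
Mass from N: 1 × 14.007 = 14.007 g/mol.
%N = 14.007 / 229.276 × 100 = 6.11%.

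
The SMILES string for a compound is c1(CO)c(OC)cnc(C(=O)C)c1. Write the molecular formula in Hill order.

Atom tally by fragment:
  pyridine ring core → C:5 H:5 N:1
  (− 3 ring H displaced by substituents)
  + CH2OH → C:1 H:3 O:1
  + OCH3 → C:1 H:3 O:1
  + COCH3 → C:2 H:3 O:1
Element totals:
  C: 9
  H: 11
  N: 1
  O: 3

C9H11NO3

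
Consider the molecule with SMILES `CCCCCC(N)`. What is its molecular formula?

C6H15N

Atom tally by fragment:
  CH3 → C:1 H:3
  CH2 → C:1 H:2
  CH2 → C:1 H:2
  CH2 → C:1 H:2
  CH2 → C:1 H:2
  CH2NH2 → C:1 H:4 N:1
Element totals:
  C: 6
  H: 15
  N: 1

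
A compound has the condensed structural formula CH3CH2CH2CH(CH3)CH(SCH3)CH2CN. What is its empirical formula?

Atom tally by fragment:
  CH3 → C:1 H:3
  CH2 → C:1 H:2
  CH2 → C:1 H:2
  CH(CH3) → C:2 H:4
  CH(SCH3) → C:2 H:4 S:1
  CH2CN → C:2 H:2 N:1
Element totals:
  C: 9
  H: 17
  N: 1
  S: 1
Molecular formula: C9H17NS.
gcd of subscripts (9, 17, 1, 1) = 1, so the empirical formula equals the molecular formula.

C9H17NS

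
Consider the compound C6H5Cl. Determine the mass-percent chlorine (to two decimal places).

Element totals:
  C: 6
  H: 5
  Cl: 1
Molecular formula: C6H5Cl.
Molar mass = 112.556 g/mol.
Mass from Cl: 1 × 35.45 = 35.450 g/mol.
%Cl = 35.450 / 112.556 × 100 = 31.50%.

31.50%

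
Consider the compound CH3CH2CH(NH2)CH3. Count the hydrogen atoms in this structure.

Atom tally by fragment:
  CH3 → C:1 H:3
  CH2 → C:1 H:2
  CH(NH2) → C:1 H:3 N:1
  CH3 → C:1 H:3
Element totals:
  C: 4
  H: 11
  N: 1

11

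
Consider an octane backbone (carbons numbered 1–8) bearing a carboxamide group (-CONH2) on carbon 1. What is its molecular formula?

Atom tally by fragment:
  H2NOCCH2 → C:2 H:4 O:1 N:1
  CH2 → C:1 H:2
  CH2 → C:1 H:2
  CH2 → C:1 H:2
  CH2 → C:1 H:2
  CH2 → C:1 H:2
  CH2 → C:1 H:2
  CH3 → C:1 H:3
Element totals:
  C: 9
  H: 19
  N: 1
  O: 1

C9H19NO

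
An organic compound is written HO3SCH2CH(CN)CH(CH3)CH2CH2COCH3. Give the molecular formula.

C9H15NO4S

Atom tally by fragment:
  HO3SCH2 → C:1 H:3 S:1 O:3
  CH(CN) → C:2 H:1 N:1
  CH(CH3) → C:2 H:4
  CH2 → C:1 H:2
  CH2COCH3 → C:3 H:5 O:1
Element totals:
  C: 9
  H: 15
  N: 1
  O: 4
  S: 1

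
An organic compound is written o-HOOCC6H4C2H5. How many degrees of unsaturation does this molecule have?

5

Atom tally by fragment:
  benzene ring core → C:6 H:6
  (− 2 ring H displaced by substituents)
  + COOH → C:1 H:1 O:2
  + C2H5 → C:2 H:5
Element totals:
  C: 9
  H: 10
  O: 2
Molecular formula: C9H10O2.
DoU = (2C + 2 + N − H − X) / 2 = (2·9 + 2 + 0 − 10 − 0) / 2 = 5.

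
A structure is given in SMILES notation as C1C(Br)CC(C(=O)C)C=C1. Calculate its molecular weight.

203.08 g/mol

Atom tally by fragment:
  cyclohexene ring core → C:6 H:10
  (− 2 ring H displaced by substituents)
  + Br → Br:1
  + COCH3 → C:2 H:3 O:1
Element totals:
  C: 8
  H: 11
  Br: 1
  O: 1
Molecular formula: C8H11BrO.
  M = 8(12.011) + 11(1.008) + 79.904 + 15.999
    = 96.088 + 11.088 + 79.904 + 15.999 = 203.079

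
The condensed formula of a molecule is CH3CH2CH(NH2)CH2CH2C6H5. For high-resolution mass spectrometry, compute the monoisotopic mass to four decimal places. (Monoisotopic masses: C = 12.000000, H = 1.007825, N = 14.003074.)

163.1361

Atom tally by fragment:
  CH3 → C:1 H:3
  CH2 → C:1 H:2
  CH(NH2) → C:1 H:3 N:1
  CH2 → C:1 H:2
  CH2C6H5 → C:7 H:7
Element totals:
  C: 11
  H: 17
  N: 1
Molecular formula: C11H17N.
  M = 11(12.0) + 17(1.007825) + 14.003074
    = 132.000000 + 17.133025 + 14.003074 = 163.136099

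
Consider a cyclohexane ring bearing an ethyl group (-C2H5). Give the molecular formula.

Atom tally by fragment:
  cyclohexane ring core → C:6 H:12
  (− 1 ring H displaced by substituents)
  + C2H5 → C:2 H:5
Element totals:
  C: 8
  H: 16

C8H16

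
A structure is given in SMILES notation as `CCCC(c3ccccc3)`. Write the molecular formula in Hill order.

C10H14

Atom tally by fragment:
  CH3 → C:1 H:3
  CH2 → C:1 H:2
  CH2 → C:1 H:2
  CH2C6H5 → C:7 H:7
Element totals:
  C: 10
  H: 14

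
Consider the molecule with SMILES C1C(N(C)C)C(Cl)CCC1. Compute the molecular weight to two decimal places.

161.67 g/mol

Atom tally by fragment:
  cyclohexane ring core → C:6 H:12
  (− 2 ring H displaced by substituents)
  + N(CH3)2 → N:1 C:2 H:6
  + Cl → Cl:1
Element totals:
  C: 8
  H: 16
  Cl: 1
  N: 1
Molecular formula: C8H16ClN.
  M = 8(12.011) + 16(1.008) + 35.45 + 14.007
    = 96.088 + 16.128 + 35.450 + 14.007 = 161.673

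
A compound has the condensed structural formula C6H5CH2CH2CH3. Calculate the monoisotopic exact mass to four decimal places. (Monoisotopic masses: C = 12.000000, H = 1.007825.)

120.0939

Atom tally by fragment:
  benzene ring core → C:6 H:6
  (− 1 ring H displaced by substituents)
  + CH2CH2CH3 → C:3 H:7
Element totals:
  C: 9
  H: 12
Molecular formula: C9H12.
  M = 9(12.0) + 12(1.007825)
    = 108.000000 + 12.093900 = 120.093900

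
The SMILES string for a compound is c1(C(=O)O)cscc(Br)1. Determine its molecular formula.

Atom tally by fragment:
  thiophene ring core → C:4 H:4 S:1
  (− 2 ring H displaced by substituents)
  + COOH → C:1 H:1 O:2
  + Br → Br:1
Element totals:
  C: 5
  H: 3
  Br: 1
  O: 2
  S: 1

C5H3BrO2S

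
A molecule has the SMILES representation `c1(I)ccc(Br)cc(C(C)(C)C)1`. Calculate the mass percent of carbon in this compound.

Atom tally by fragment:
  benzene ring core → C:6 H:6
  (− 3 ring H displaced by substituents)
  + I → I:1
  + Br → Br:1
  + C(CH3)3 → C:4 H:9
Element totals:
  C: 10
  H: 12
  Br: 1
  I: 1
Molecular formula: C10H12BrI.
Molar mass = 339.014 g/mol.
Mass from C: 10 × 12.011 = 120.110 g/mol.
%C = 120.110 / 339.014 × 100 = 35.43%.

35.43%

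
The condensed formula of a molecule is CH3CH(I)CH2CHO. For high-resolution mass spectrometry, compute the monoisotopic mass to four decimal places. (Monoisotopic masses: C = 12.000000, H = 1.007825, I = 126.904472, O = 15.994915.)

Atom tally by fragment:
  CH3 → C:1 H:3
  CH(I) → C:1 H:1 I:1
  CH2CHO → C:2 H:3 O:1
Element totals:
  C: 4
  H: 7
  I: 1
  O: 1
Molecular formula: C4H7IO.
  M = 4(12.0) + 7(1.007825) + 126.904472 + 15.994915
    = 48.000000 + 7.054775 + 126.904472 + 15.994915 = 197.954162

197.9542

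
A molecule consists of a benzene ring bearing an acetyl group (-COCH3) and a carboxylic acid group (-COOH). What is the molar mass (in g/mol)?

Atom tally by fragment:
  benzene ring core → C:6 H:6
  (− 2 ring H displaced by substituents)
  + COCH3 → C:2 H:3 O:1
  + COOH → C:1 H:1 O:2
Element totals:
  C: 9
  H: 8
  O: 3
Molecular formula: C9H8O3.
  M = 9(12.011) + 8(1.008) + 3(15.999)
    = 108.099 + 8.064 + 47.997 = 164.160

164.16 g/mol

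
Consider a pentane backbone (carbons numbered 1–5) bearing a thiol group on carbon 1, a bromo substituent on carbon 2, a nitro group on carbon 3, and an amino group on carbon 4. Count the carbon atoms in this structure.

5

Atom tally by fragment:
  HSCH2 → C:1 H:3 S:1
  CH(Br) → C:1 H:1 Br:1
  CH(NO2) → C:1 H:1 N:1 O:2
  CH(NH2) → C:1 H:3 N:1
  CH3 → C:1 H:3
Element totals:
  C: 5
  H: 11
  Br: 1
  N: 2
  O: 2
  S: 1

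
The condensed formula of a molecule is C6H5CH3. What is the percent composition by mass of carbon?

Atom tally by fragment:
  benzene ring core → C:6 H:6
  (− 1 ring H displaced by substituents)
  + CH3 → C:1 H:3
Element totals:
  C: 7
  H: 8
Molecular formula: C7H8.
Molar mass = 92.141 g/mol.
Mass from C: 7 × 12.011 = 84.077 g/mol.
%C = 84.077 / 92.141 × 100 = 91.25%.

91.25%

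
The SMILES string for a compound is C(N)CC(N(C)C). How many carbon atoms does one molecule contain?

Atom tally by fragment:
  H2NCH2 → C:1 H:4 N:1
  CH2 → C:1 H:2
  CH2N(CH3)2 → C:3 H:8 N:1
Element totals:
  C: 5
  H: 14
  N: 2

5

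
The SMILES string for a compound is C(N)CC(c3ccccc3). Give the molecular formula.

Atom tally by fragment:
  H2NCH2 → C:1 H:4 N:1
  CH2 → C:1 H:2
  CH2C6H5 → C:7 H:7
Element totals:
  C: 9
  H: 13
  N: 1

C9H13N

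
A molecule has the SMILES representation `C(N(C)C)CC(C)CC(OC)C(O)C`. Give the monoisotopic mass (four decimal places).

203.1885

Atom tally by fragment:
  (CH3)2NCH2 → C:3 H:8 N:1
  CH2 → C:1 H:2
  CH(CH3) → C:2 H:4
  CH2 → C:1 H:2
  CH(OCH3) → C:2 H:4 O:1
  CH(OH) → C:1 H:2 O:1
  CH3 → C:1 H:3
Element totals:
  C: 11
  H: 25
  N: 1
  O: 2
Molecular formula: C11H25NO2.
  M = 11(12.0) + 25(1.007825) + 14.003074 + 2(15.994915)
    = 132.000000 + 25.195625 + 14.003074 + 31.989830 = 203.188529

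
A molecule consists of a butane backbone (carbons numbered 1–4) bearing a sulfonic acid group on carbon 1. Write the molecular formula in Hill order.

Atom tally by fragment:
  HO3SCH2 → C:1 H:3 S:1 O:3
  CH2 → C:1 H:2
  CH2 → C:1 H:2
  CH3 → C:1 H:3
Element totals:
  C: 4
  H: 10
  O: 3
  S: 1

C4H10O3S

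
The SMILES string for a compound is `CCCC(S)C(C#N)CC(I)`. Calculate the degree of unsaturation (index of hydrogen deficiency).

2

Atom tally by fragment:
  CH3 → C:1 H:3
  CH2 → C:1 H:2
  CH2 → C:1 H:2
  CH(SH) → C:1 H:2 S:1
  CH(CN) → C:2 H:1 N:1
  CH2 → C:1 H:2
  CH2I → C:1 H:2 I:1
Element totals:
  C: 8
  H: 14
  I: 1
  N: 1
  S: 1
Molecular formula: C8H14INS.
DoU = (2C + 2 + N − H − X) / 2 = (2·8 + 2 + 1 − 14 − 1) / 2 = 2.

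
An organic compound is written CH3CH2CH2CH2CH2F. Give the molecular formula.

Element totals:
  C: 5
  H: 11
  F: 1

C5H11F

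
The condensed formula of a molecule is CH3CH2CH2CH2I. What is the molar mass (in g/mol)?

184.02 g/mol

Atom tally by fragment:
  CH3 → C:1 H:3
  CH2 → C:1 H:2
  CH2 → C:1 H:2
  CH2I → C:1 H:2 I:1
Element totals:
  C: 4
  H: 9
  I: 1
Molecular formula: C4H9I.
  M = 4(12.011) + 9(1.008) + 126.904
    = 48.044 + 9.072 + 126.904 = 184.020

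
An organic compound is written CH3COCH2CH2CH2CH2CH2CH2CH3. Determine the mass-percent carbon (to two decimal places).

Element totals:
  C: 9
  H: 18
  O: 1
Molecular formula: C9H18O.
Molar mass = 142.242 g/mol.
Mass from C: 9 × 12.011 = 108.099 g/mol.
%C = 108.099 / 142.242 × 100 = 76.00%.

76.00%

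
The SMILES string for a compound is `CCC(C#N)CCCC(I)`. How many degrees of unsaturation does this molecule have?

Atom tally by fragment:
  CH3 → C:1 H:3
  CH2 → C:1 H:2
  CH(CN) → C:2 H:1 N:1
  CH2 → C:1 H:2
  CH2 → C:1 H:2
  CH2 → C:1 H:2
  CH2I → C:1 H:2 I:1
Element totals:
  C: 8
  H: 14
  I: 1
  N: 1
Molecular formula: C8H14IN.
DoU = (2C + 2 + N − H − X) / 2 = (2·8 + 2 + 1 − 14 − 1) / 2 = 2.

2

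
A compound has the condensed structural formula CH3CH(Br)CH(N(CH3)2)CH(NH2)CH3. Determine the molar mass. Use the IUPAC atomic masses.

Atom tally by fragment:
  CH3 → C:1 H:3
  CH(Br) → C:1 H:1 Br:1
  CH(N(CH3)2) → C:3 H:7 N:1
  CH(NH2) → C:1 H:3 N:1
  CH3 → C:1 H:3
Element totals:
  C: 7
  H: 17
  Br: 1
  N: 2
Molecular formula: C7H17BrN2.
  M = 7(12.011) + 17(1.008) + 79.904 + 2(14.007)
    = 84.077 + 17.136 + 79.904 + 28.014 = 209.131

209.13 g/mol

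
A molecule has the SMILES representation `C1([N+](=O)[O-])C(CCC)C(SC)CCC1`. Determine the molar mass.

217.33 g/mol

Atom tally by fragment:
  cyclohexane ring core → C:6 H:12
  (− 3 ring H displaced by substituents)
  + NO2 → N:1 O:2
  + CH2CH2CH3 → C:3 H:7
  + SCH3 → C:1 H:3 S:1
Element totals:
  C: 10
  H: 19
  N: 1
  O: 2
  S: 1
Molecular formula: C10H19NO2S.
  M = 10(12.011) + 19(1.008) + 14.007 + 2(15.999) + 32.06
    = 120.110 + 19.152 + 14.007 + 31.998 + 32.060 = 217.327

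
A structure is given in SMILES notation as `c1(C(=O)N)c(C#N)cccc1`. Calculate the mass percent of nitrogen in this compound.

Atom tally by fragment:
  benzene ring core → C:6 H:6
  (− 2 ring H displaced by substituents)
  + CONH2 → C:1 H:2 O:1 N:1
  + CN → C:1 N:1
Element totals:
  C: 8
  H: 6
  N: 2
  O: 1
Molecular formula: C8H6N2O.
Molar mass = 146.149 g/mol.
Mass from N: 2 × 14.007 = 28.014 g/mol.
%N = 28.014 / 146.149 × 100 = 19.17%.

19.17%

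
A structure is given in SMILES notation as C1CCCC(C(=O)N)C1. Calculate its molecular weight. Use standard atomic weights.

Atom tally by fragment:
  cyclohexane ring core → C:6 H:12
  (− 1 ring H displaced by substituents)
  + CONH2 → C:1 H:2 O:1 N:1
Element totals:
  C: 7
  H: 13
  N: 1
  O: 1
Molecular formula: C7H13NO.
  M = 7(12.011) + 13(1.008) + 14.007 + 15.999
    = 84.077 + 13.104 + 14.007 + 15.999 = 127.187

127.19 g/mol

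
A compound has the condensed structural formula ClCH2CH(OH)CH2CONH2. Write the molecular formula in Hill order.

Atom tally by fragment:
  ClCH2 → C:1 H:2 Cl:1
  CH(OH) → C:1 H:2 O:1
  CH2CONH2 → C:2 H:4 O:1 N:1
Element totals:
  C: 4
  H: 8
  Cl: 1
  N: 1
  O: 2

C4H8ClNO2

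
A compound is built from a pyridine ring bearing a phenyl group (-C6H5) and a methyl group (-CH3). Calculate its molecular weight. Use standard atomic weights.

169.23 g/mol

Atom tally by fragment:
  pyridine ring core → C:5 H:5 N:1
  (− 2 ring H displaced by substituents)
  + C6H5 → C:6 H:5
  + CH3 → C:1 H:3
Element totals:
  C: 12
  H: 11
  N: 1
Molecular formula: C12H11N.
  M = 12(12.011) + 11(1.008) + 14.007
    = 144.132 + 11.088 + 14.007 = 169.227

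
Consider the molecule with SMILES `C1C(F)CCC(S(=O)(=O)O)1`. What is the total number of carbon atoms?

5

Atom tally by fragment:
  cyclopentane ring core → C:5 H:10
  (− 2 ring H displaced by substituents)
  + F → F:1
  + SO3H → S:1 O:3 H:1
Element totals:
  C: 5
  H: 9
  F: 1
  O: 3
  S: 1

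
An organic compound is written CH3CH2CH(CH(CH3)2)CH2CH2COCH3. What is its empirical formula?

Atom tally by fragment:
  CH3 → C:1 H:3
  CH2 → C:1 H:2
  CH(CH(CH3)2) → C:4 H:8
  CH2 → C:1 H:2
  CH2COCH3 → C:3 H:5 O:1
Element totals:
  C: 10
  H: 20
  O: 1
Molecular formula: C10H20O.
gcd of subscripts (10, 20, 1) = 1, so the empirical formula equals the molecular formula.

C10H20O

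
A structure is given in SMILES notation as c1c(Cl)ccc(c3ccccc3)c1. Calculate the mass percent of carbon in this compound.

Atom tally by fragment:
  benzene ring core → C:6 H:6
  (− 2 ring H displaced by substituents)
  + Cl → Cl:1
  + C6H5 → C:6 H:5
Element totals:
  C: 12
  H: 9
  Cl: 1
Molecular formula: C12H9Cl.
Molar mass = 188.654 g/mol.
Mass from C: 12 × 12.011 = 144.132 g/mol.
%C = 144.132 / 188.654 × 100 = 76.40%.

76.40%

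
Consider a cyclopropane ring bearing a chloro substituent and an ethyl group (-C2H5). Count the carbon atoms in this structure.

Atom tally by fragment:
  cyclopropane ring core → C:3 H:6
  (− 2 ring H displaced by substituents)
  + Cl → Cl:1
  + C2H5 → C:2 H:5
Element totals:
  C: 5
  H: 9
  Cl: 1

5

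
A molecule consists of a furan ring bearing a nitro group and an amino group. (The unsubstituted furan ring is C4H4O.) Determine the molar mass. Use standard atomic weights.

Atom tally by fragment:
  furan ring core → C:4 H:4 O:1
  (− 2 ring H displaced by substituents)
  + NO2 → N:1 O:2
  + NH2 → N:1 H:2
Element totals:
  C: 4
  H: 4
  N: 2
  O: 3
Molecular formula: C4H4N2O3.
  M = 4(12.011) + 4(1.008) + 2(14.007) + 3(15.999)
    = 48.044 + 4.032 + 28.014 + 47.997 = 128.087

128.09 g/mol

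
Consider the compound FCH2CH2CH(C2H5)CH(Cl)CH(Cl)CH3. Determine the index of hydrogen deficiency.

0

Element totals:
  C: 8
  H: 15
  Cl: 2
  F: 1
Molecular formula: C8H15Cl2F.
DoU = (2C + 2 + N − H − X) / 2 = (2·8 + 2 + 0 − 15 − 3) / 2 = 0.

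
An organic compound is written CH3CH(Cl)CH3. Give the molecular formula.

C3H7Cl

Atom tally by fragment:
  CH3 → C:1 H:3
  CH(Cl) → C:1 H:1 Cl:1
  CH3 → C:1 H:3
Element totals:
  C: 3
  H: 7
  Cl: 1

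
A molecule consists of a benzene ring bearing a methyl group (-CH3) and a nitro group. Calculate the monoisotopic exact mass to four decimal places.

137.0477

Atom tally by fragment:
  benzene ring core → C:6 H:6
  (− 2 ring H displaced by substituents)
  + CH3 → C:1 H:3
  + NO2 → N:1 O:2
Element totals:
  C: 7
  H: 7
  N: 1
  O: 2
Molecular formula: C7H7NO2.
  M = 7(12.0) + 7(1.007825) + 14.003074 + 2(15.994915)
    = 84.000000 + 7.054775 + 14.003074 + 31.989830 = 137.047679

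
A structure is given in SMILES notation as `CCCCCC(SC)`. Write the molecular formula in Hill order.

C7H16S

Atom tally by fragment:
  CH3 → C:1 H:3
  CH2 → C:1 H:2
  CH2 → C:1 H:2
  CH2 → C:1 H:2
  CH2 → C:1 H:2
  CH2SCH3 → C:2 H:5 S:1
Element totals:
  C: 7
  H: 16
  S: 1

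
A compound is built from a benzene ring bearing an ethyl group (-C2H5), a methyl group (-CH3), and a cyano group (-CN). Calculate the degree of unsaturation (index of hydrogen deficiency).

6

Atom tally by fragment:
  benzene ring core → C:6 H:6
  (− 3 ring H displaced by substituents)
  + C2H5 → C:2 H:5
  + CH3 → C:1 H:3
  + CN → C:1 N:1
Element totals:
  C: 10
  H: 11
  N: 1
Molecular formula: C10H11N.
DoU = (2C + 2 + N − H − X) / 2 = (2·10 + 2 + 1 − 11 − 0) / 2 = 6.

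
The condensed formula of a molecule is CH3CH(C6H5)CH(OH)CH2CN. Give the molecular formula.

Atom tally by fragment:
  CH3 → C:1 H:3
  CH(C6H5) → C:7 H:6
  CH(OH) → C:1 H:2 O:1
  CH2CN → C:2 H:2 N:1
Element totals:
  C: 11
  H: 13
  N: 1
  O: 1

C11H13NO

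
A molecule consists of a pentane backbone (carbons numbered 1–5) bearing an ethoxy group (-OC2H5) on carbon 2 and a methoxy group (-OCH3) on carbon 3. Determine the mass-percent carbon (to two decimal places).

65.71%

Atom tally by fragment:
  CH3 → C:1 H:3
  CH(OC2H5) → C:3 H:6 O:1
  CH(OCH3) → C:2 H:4 O:1
  CH2 → C:1 H:2
  CH3 → C:1 H:3
Element totals:
  C: 8
  H: 18
  O: 2
Molecular formula: C8H18O2.
Molar mass = 146.230 g/mol.
Mass from C: 8 × 12.011 = 96.088 g/mol.
%C = 96.088 / 146.230 × 100 = 65.71%.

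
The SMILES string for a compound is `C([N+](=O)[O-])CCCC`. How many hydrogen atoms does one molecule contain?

Atom tally by fragment:
  O2NCH2 → C:1 H:2 N:1 O:2
  CH2 → C:1 H:2
  CH2 → C:1 H:2
  CH2 → C:1 H:2
  CH3 → C:1 H:3
Element totals:
  C: 5
  H: 11
  N: 1
  O: 2

11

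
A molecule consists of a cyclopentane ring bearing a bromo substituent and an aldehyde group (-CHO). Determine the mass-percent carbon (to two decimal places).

40.71%

Atom tally by fragment:
  cyclopentane ring core → C:5 H:10
  (− 2 ring H displaced by substituents)
  + Br → Br:1
  + CHO → C:1 H:1 O:1
Element totals:
  C: 6
  H: 9
  Br: 1
  O: 1
Molecular formula: C6H9BrO.
Molar mass = 177.041 g/mol.
Mass from C: 6 × 12.011 = 72.066 g/mol.
%C = 72.066 / 177.041 × 100 = 40.71%.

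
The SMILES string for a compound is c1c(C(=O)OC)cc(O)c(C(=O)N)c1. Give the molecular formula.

Atom tally by fragment:
  benzene ring core → C:6 H:6
  (− 3 ring H displaced by substituents)
  + COOCH3 → C:2 H:3 O:2
  + OH → O:1 H:1
  + CONH2 → C:1 H:2 O:1 N:1
Element totals:
  C: 9
  H: 9
  N: 1
  O: 4

C9H9NO4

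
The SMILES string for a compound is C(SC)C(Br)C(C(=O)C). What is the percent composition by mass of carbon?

Atom tally by fragment:
  CH3SCH2 → C:2 H:5 S:1
  CH(Br) → C:1 H:1 Br:1
  CH2COCH3 → C:3 H:5 O:1
Element totals:
  C: 6
  H: 11
  Br: 1
  O: 1
  S: 1
Molecular formula: C6H11BrOS.
Molar mass = 211.117 g/mol.
Mass from C: 6 × 12.011 = 72.066 g/mol.
%C = 72.066 / 211.117 × 100 = 34.14%.

34.14%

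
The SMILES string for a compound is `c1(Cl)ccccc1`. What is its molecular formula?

C6H5Cl

Atom tally by fragment:
  benzene ring core → C:6 H:6
  (− 1 ring H displaced by substituents)
  + Cl → Cl:1
Element totals:
  C: 6
  H: 5
  Cl: 1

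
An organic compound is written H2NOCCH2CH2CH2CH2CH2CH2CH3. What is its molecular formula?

C8H17NO

Atom tally by fragment:
  H2NOCCH2 → C:2 H:4 O:1 N:1
  CH2 → C:1 H:2
  CH2 → C:1 H:2
  CH2 → C:1 H:2
  CH2 → C:1 H:2
  CH2 → C:1 H:2
  CH3 → C:1 H:3
Element totals:
  C: 8
  H: 17
  N: 1
  O: 1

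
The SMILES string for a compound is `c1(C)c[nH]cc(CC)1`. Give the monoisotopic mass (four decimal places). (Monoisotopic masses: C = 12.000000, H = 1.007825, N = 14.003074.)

109.0891

Atom tally by fragment:
  pyrrole ring core → C:4 H:5 N:1
  (− 2 ring H displaced by substituents)
  + CH3 → C:1 H:3
  + C2H5 → C:2 H:5
Element totals:
  C: 7
  H: 11
  N: 1
Molecular formula: C7H11N.
  M = 7(12.0) + 11(1.007825) + 14.003074
    = 84.000000 + 11.086075 + 14.003074 = 109.089149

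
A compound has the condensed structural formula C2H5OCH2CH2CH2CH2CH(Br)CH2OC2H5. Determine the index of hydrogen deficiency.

0

Element totals:
  C: 10
  H: 21
  Br: 1
  O: 2
Molecular formula: C10H21BrO2.
DoU = (2C + 2 + N − H − X) / 2 = (2·10 + 2 + 0 − 21 − 1) / 2 = 0.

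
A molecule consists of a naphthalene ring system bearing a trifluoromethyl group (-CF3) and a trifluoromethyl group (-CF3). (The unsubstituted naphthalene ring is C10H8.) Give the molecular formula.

Atom tally by fragment:
  naphthalene ring system core → C:10 H:8
  (− 2 ring H displaced by substituents)
  + CF3 → C:1 F:3
  + CF3 → C:1 F:3
Element totals:
  C: 12
  H: 6
  F: 6

C12H6F6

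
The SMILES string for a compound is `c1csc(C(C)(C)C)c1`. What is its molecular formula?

Atom tally by fragment:
  thiophene ring core → C:4 H:4 S:1
  (− 1 ring H displaced by substituents)
  + C(CH3)3 → C:4 H:9
Element totals:
  C: 8
  H: 12
  S: 1

C8H12S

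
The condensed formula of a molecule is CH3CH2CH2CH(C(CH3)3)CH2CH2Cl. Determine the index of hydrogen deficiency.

0

Element totals:
  C: 10
  H: 21
  Cl: 1
Molecular formula: C10H21Cl.
DoU = (2C + 2 + N − H − X) / 2 = (2·10 + 2 + 0 − 21 − 1) / 2 = 0.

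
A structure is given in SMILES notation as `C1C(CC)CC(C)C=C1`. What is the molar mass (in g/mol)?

Atom tally by fragment:
  cyclohexene ring core → C:6 H:10
  (− 2 ring H displaced by substituents)
  + C2H5 → C:2 H:5
  + CH3 → C:1 H:3
Element totals:
  C: 9
  H: 16
Molecular formula: C9H16.
  M = 9(12.011) + 16(1.008)
    = 108.099 + 16.128 = 124.227

124.23 g/mol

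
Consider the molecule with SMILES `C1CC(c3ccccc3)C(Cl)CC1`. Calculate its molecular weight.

Atom tally by fragment:
  cyclohexane ring core → C:6 H:12
  (− 2 ring H displaced by substituents)
  + C6H5 → C:6 H:5
  + Cl → Cl:1
Element totals:
  C: 12
  H: 15
  Cl: 1
Molecular formula: C12H15Cl.
  M = 12(12.011) + 15(1.008) + 35.45
    = 144.132 + 15.120 + 35.450 = 194.702

194.70 g/mol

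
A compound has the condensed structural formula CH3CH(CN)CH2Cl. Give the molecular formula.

C4H6ClN

Atom tally by fragment:
  CH3 → C:1 H:3
  CH(CN) → C:2 H:1 N:1
  CH2Cl → C:1 H:2 Cl:1
Element totals:
  C: 4
  H: 6
  Cl: 1
  N: 1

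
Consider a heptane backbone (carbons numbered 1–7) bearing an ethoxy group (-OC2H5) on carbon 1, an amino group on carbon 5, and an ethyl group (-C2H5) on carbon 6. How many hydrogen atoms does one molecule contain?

Atom tally by fragment:
  C2H5OCH2 → C:3 H:7 O:1
  CH2 → C:1 H:2
  CH2 → C:1 H:2
  CH2 → C:1 H:2
  CH(NH2) → C:1 H:3 N:1
  CH(C2H5) → C:3 H:6
  CH3 → C:1 H:3
Element totals:
  C: 11
  H: 25
  N: 1
  O: 1

25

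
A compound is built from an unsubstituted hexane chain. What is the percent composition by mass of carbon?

Atom tally by fragment:
  CH3 → C:1 H:3
  CH2 → C:1 H:2
  CH2 → C:1 H:2
  CH2 → C:1 H:2
  CH2 → C:1 H:2
  CH3 → C:1 H:3
Element totals:
  C: 6
  H: 14
Molecular formula: C6H14.
Molar mass = 86.178 g/mol.
Mass from C: 6 × 12.011 = 72.066 g/mol.
%C = 72.066 / 86.178 × 100 = 83.62%.

83.62%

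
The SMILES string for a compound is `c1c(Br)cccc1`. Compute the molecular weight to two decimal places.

Atom tally by fragment:
  benzene ring core → C:6 H:6
  (− 1 ring H displaced by substituents)
  + Br → Br:1
Element totals:
  C: 6
  H: 5
  Br: 1
Molecular formula: C6H5Br.
  M = 6(12.011) + 5(1.008) + 79.904
    = 72.066 + 5.040 + 79.904 = 157.010

157.01 g/mol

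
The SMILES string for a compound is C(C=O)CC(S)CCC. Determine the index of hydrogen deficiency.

Atom tally by fragment:
  OHCCH2 → C:2 H:3 O:1
  CH2 → C:1 H:2
  CH(SH) → C:1 H:2 S:1
  CH2 → C:1 H:2
  CH2 → C:1 H:2
  CH3 → C:1 H:3
Element totals:
  C: 7
  H: 14
  O: 1
  S: 1
Molecular formula: C7H14OS.
DoU = (2C + 2 + N − H − X) / 2 = (2·7 + 2 + 0 − 14 − 0) / 2 = 1.

1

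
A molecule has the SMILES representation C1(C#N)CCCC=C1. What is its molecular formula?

C7H9N

Atom tally by fragment:
  cyclohexene ring core → C:6 H:10
  (− 1 ring H displaced by substituents)
  + CN → C:1 N:1
Element totals:
  C: 7
  H: 9
  N: 1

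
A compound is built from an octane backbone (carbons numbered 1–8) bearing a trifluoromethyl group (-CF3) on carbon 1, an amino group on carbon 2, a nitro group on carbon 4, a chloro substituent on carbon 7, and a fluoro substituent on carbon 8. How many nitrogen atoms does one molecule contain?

Atom tally by fragment:
  F3CCH2 → C:2 H:2 F:3
  CH(NH2) → C:1 H:3 N:1
  CH2 → C:1 H:2
  CH(NO2) → C:1 H:1 N:1 O:2
  CH2 → C:1 H:2
  CH2 → C:1 H:2
  CH(Cl) → C:1 H:1 Cl:1
  CH2F → C:1 H:2 F:1
Element totals:
  C: 9
  H: 15
  Cl: 1
  F: 4
  N: 2
  O: 2

2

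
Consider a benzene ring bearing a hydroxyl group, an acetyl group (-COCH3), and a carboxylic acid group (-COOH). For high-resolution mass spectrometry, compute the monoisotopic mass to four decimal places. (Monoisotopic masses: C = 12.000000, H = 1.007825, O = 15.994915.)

180.0423

Atom tally by fragment:
  benzene ring core → C:6 H:6
  (− 3 ring H displaced by substituents)
  + OH → O:1 H:1
  + COCH3 → C:2 H:3 O:1
  + COOH → C:1 H:1 O:2
Element totals:
  C: 9
  H: 8
  O: 4
Molecular formula: C9H8O4.
  M = 9(12.0) + 8(1.007825) + 4(15.994915)
    = 108.000000 + 8.062600 + 63.979660 = 180.042260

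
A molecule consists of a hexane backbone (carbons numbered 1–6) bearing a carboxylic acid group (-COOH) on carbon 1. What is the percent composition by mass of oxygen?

24.58%

Atom tally by fragment:
  HOOCCH2 → C:2 H:3 O:2
  CH2 → C:1 H:2
  CH2 → C:1 H:2
  CH2 → C:1 H:2
  CH2 → C:1 H:2
  CH3 → C:1 H:3
Element totals:
  C: 7
  H: 14
  O: 2
Molecular formula: C7H14O2.
Molar mass = 130.187 g/mol.
Mass from O: 2 × 15.999 = 31.998 g/mol.
%O = 31.998 / 130.187 × 100 = 24.58%.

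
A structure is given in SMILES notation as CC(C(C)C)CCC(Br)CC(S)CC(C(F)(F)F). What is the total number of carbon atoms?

13

Atom tally by fragment:
  CH3 → C:1 H:3
  CH(CH(CH3)2) → C:4 H:8
  CH2 → C:1 H:2
  CH2 → C:1 H:2
  CH(Br) → C:1 H:1 Br:1
  CH2 → C:1 H:2
  CH(SH) → C:1 H:2 S:1
  CH2 → C:1 H:2
  CH2CF3 → C:2 H:2 F:3
Element totals:
  C: 13
  H: 24
  Br: 1
  F: 3
  S: 1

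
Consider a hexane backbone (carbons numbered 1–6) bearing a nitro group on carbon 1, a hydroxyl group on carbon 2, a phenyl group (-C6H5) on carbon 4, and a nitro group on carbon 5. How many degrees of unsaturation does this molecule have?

6

Atom tally by fragment:
  O2NCH2 → C:1 H:2 N:1 O:2
  CH(OH) → C:1 H:2 O:1
  CH2 → C:1 H:2
  CH(C6H5) → C:7 H:6
  CH(NO2) → C:1 H:1 N:1 O:2
  CH3 → C:1 H:3
Element totals:
  C: 12
  H: 16
  N: 2
  O: 5
Molecular formula: C12H16N2O5.
DoU = (2C + 2 + N − H − X) / 2 = (2·12 + 2 + 2 − 16 − 0) / 2 = 6.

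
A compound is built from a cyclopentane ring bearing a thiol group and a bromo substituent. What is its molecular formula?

Atom tally by fragment:
  cyclopentane ring core → C:5 H:10
  (− 2 ring H displaced by substituents)
  + SH → S:1 H:1
  + Br → Br:1
Element totals:
  C: 5
  H: 9
  Br: 1
  S: 1

C5H9BrS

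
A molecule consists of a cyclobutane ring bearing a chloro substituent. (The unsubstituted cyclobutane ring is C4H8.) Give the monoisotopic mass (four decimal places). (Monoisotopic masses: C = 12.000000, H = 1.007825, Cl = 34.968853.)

Atom tally by fragment:
  cyclobutane ring core → C:4 H:8
  (− 1 ring H displaced by substituents)
  + Cl → Cl:1
Element totals:
  C: 4
  H: 7
  Cl: 1
Molecular formula: C4H7Cl.
  M = 4(12.0) + 7(1.007825) + 34.968853
    = 48.000000 + 7.054775 + 34.968853 = 90.023628

90.0236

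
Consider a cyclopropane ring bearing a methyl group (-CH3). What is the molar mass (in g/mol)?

Atom tally by fragment:
  cyclopropane ring core → C:3 H:6
  (− 1 ring H displaced by substituents)
  + CH3 → C:1 H:3
Element totals:
  C: 4
  H: 8
Molecular formula: C4H8.
  M = 4(12.011) + 8(1.008)
    = 48.044 + 8.064 = 56.108

56.11 g/mol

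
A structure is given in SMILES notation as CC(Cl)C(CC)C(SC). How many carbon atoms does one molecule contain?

Atom tally by fragment:
  CH3 → C:1 H:3
  CH(Cl) → C:1 H:1 Cl:1
  CH(C2H5) → C:3 H:6
  CH2SCH3 → C:2 H:5 S:1
Element totals:
  C: 7
  H: 15
  Cl: 1
  S: 1

7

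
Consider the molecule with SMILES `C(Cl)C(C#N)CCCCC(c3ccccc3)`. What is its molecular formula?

Atom tally by fragment:
  ClCH2 → C:1 H:2 Cl:1
  CH(CN) → C:2 H:1 N:1
  CH2 → C:1 H:2
  CH2 → C:1 H:2
  CH2 → C:1 H:2
  CH2 → C:1 H:2
  CH2C6H5 → C:7 H:7
Element totals:
  C: 14
  H: 18
  Cl: 1
  N: 1

C14H18ClN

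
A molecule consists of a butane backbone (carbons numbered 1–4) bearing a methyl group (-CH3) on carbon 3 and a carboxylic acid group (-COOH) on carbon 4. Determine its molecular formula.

Atom tally by fragment:
  CH3 → C:1 H:3
  CH2 → C:1 H:2
  CH(CH3) → C:2 H:4
  CH2COOH → C:2 H:3 O:2
Element totals:
  C: 6
  H: 12
  O: 2

C6H12O2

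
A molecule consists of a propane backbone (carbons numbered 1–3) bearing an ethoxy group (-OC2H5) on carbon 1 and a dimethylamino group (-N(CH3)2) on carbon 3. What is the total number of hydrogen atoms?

Atom tally by fragment:
  C2H5OCH2 → C:3 H:7 O:1
  CH2 → C:1 H:2
  CH2N(CH3)2 → C:3 H:8 N:1
Element totals:
  C: 7
  H: 17
  N: 1
  O: 1

17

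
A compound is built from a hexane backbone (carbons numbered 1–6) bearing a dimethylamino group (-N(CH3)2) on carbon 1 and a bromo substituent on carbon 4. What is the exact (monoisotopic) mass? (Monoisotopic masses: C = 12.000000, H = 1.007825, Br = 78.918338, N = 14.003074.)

207.0623

Atom tally by fragment:
  (CH3)2NCH2 → C:3 H:8 N:1
  CH2 → C:1 H:2
  CH2 → C:1 H:2
  CH(Br) → C:1 H:1 Br:1
  CH2 → C:1 H:2
  CH3 → C:1 H:3
Element totals:
  C: 8
  H: 18
  Br: 1
  N: 1
Molecular formula: C8H18BrN.
  M = 8(12.0) + 18(1.007825) + 78.918338 + 14.003074
    = 96.000000 + 18.140850 + 78.918338 + 14.003074 = 207.062262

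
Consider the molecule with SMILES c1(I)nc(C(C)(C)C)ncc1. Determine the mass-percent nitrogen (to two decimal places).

10.69%

Atom tally by fragment:
  pyrimidine ring core → C:4 H:4 N:2
  (− 2 ring H displaced by substituents)
  + I → I:1
  + C(CH3)3 → C:4 H:9
Element totals:
  C: 8
  H: 11
  I: 1
  N: 2
Molecular formula: C8H11IN2.
Molar mass = 262.094 g/mol.
Mass from N: 2 × 14.007 = 28.014 g/mol.
%N = 28.014 / 262.094 × 100 = 10.69%.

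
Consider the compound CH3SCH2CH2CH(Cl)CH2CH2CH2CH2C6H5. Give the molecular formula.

C14H21ClS

Atom tally by fragment:
  CH3SCH2 → C:2 H:5 S:1
  CH2 → C:1 H:2
  CH(Cl) → C:1 H:1 Cl:1
  CH2 → C:1 H:2
  CH2 → C:1 H:2
  CH2 → C:1 H:2
  CH2C6H5 → C:7 H:7
Element totals:
  C: 14
  H: 21
  Cl: 1
  S: 1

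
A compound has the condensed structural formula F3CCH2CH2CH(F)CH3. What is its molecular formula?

C5H8F4

Element totals:
  C: 5
  H: 8
  F: 4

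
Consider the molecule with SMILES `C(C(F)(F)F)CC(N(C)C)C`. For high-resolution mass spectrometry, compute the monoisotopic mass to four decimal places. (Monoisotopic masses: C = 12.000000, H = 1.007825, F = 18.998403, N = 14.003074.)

Atom tally by fragment:
  F3CCH2 → C:2 H:2 F:3
  CH2 → C:1 H:2
  CH(N(CH3)2) → C:3 H:7 N:1
  CH3 → C:1 H:3
Element totals:
  C: 7
  H: 14
  F: 3
  N: 1
Molecular formula: C7H14F3N.
  M = 7(12.0) + 14(1.007825) + 3(18.998403) + 14.003074
    = 84.000000 + 14.109550 + 56.995209 + 14.003074 = 169.107833

169.1078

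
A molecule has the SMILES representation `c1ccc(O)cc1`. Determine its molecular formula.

C6H6O

Atom tally by fragment:
  benzene ring core → C:6 H:6
  (− 1 ring H displaced by substituents)
  + OH → O:1 H:1
Element totals:
  C: 6
  H: 6
  O: 1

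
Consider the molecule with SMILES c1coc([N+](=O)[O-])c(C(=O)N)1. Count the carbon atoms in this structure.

5

Atom tally by fragment:
  furan ring core → C:4 H:4 O:1
  (− 2 ring H displaced by substituents)
  + NO2 → N:1 O:2
  + CONH2 → C:1 H:2 O:1 N:1
Element totals:
  C: 5
  H: 4
  N: 2
  O: 4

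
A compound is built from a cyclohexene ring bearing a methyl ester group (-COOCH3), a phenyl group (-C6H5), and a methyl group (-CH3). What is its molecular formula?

Atom tally by fragment:
  cyclohexene ring core → C:6 H:10
  (− 3 ring H displaced by substituents)
  + COOCH3 → C:2 H:3 O:2
  + C6H5 → C:6 H:5
  + CH3 → C:1 H:3
Element totals:
  C: 15
  H: 18
  O: 2

C15H18O2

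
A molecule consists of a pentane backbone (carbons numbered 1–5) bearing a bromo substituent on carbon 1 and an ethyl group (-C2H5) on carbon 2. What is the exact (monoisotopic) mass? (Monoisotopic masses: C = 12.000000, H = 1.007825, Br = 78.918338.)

178.0357

Atom tally by fragment:
  BrCH2 → C:1 H:2 Br:1
  CH(C2H5) → C:3 H:6
  CH2 → C:1 H:2
  CH2 → C:1 H:2
  CH3 → C:1 H:3
Element totals:
  C: 7
  H: 15
  Br: 1
Molecular formula: C7H15Br.
  M = 7(12.0) + 15(1.007825) + 78.918338
    = 84.000000 + 15.117375 + 78.918338 = 178.035713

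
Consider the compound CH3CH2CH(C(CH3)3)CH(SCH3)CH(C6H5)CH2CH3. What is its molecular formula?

C18H30S

Atom tally by fragment:
  CH3 → C:1 H:3
  CH2 → C:1 H:2
  CH(C(CH3)3) → C:5 H:10
  CH(SCH3) → C:2 H:4 S:1
  CH(C6H5) → C:7 H:6
  CH2 → C:1 H:2
  CH3 → C:1 H:3
Element totals:
  C: 18
  H: 30
  S: 1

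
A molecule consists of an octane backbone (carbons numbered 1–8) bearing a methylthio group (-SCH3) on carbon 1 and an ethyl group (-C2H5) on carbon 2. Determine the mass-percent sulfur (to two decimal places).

Atom tally by fragment:
  CH3SCH2 → C:2 H:5 S:1
  CH(C2H5) → C:3 H:6
  CH2 → C:1 H:2
  CH2 → C:1 H:2
  CH2 → C:1 H:2
  CH2 → C:1 H:2
  CH2 → C:1 H:2
  CH3 → C:1 H:3
Element totals:
  C: 11
  H: 24
  S: 1
Molecular formula: C11H24S.
Molar mass = 188.373 g/mol.
Mass from S: 1 × 32.06 = 32.060 g/mol.
%S = 32.060 / 188.373 × 100 = 17.02%.

17.02%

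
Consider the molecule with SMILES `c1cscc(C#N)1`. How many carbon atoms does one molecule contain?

5

Atom tally by fragment:
  thiophene ring core → C:4 H:4 S:1
  (− 1 ring H displaced by substituents)
  + CN → C:1 N:1
Element totals:
  C: 5
  H: 3
  N: 1
  S: 1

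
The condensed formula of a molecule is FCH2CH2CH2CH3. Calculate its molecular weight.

Atom tally by fragment:
  FCH2 → C:1 H:2 F:1
  CH2 → C:1 H:2
  CH2 → C:1 H:2
  CH3 → C:1 H:3
Element totals:
  C: 4
  H: 9
  F: 1
Molecular formula: C4H9F.
  M = 4(12.011) + 9(1.008) + 18.998
    = 48.044 + 9.072 + 18.998 = 76.114

76.11 g/mol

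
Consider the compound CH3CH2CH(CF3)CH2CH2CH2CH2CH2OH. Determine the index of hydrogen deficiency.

Atom tally by fragment:
  CH3 → C:1 H:3
  CH2 → C:1 H:2
  CH(CF3) → C:2 H:1 F:3
  CH2 → C:1 H:2
  CH2 → C:1 H:2
  CH2 → C:1 H:2
  CH2CH2OH → C:2 H:5 O:1
Element totals:
  C: 9
  H: 17
  F: 3
  O: 1
Molecular formula: C9H17F3O.
DoU = (2C + 2 + N − H − X) / 2 = (2·9 + 2 + 0 − 17 − 3) / 2 = 0.

0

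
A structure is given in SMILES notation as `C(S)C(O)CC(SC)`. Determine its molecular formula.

C5H12OS2

Atom tally by fragment:
  HSCH2 → C:1 H:3 S:1
  CH(OH) → C:1 H:2 O:1
  CH2 → C:1 H:2
  CH2SCH3 → C:2 H:5 S:1
Element totals:
  C: 5
  H: 12
  O: 1
  S: 2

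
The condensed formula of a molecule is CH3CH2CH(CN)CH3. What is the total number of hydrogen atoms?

Atom tally by fragment:
  CH3 → C:1 H:3
  CH2 → C:1 H:2
  CH(CN) → C:2 H:1 N:1
  CH3 → C:1 H:3
Element totals:
  C: 5
  H: 9
  N: 1

9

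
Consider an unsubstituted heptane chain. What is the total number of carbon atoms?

7

Atom tally by fragment:
  CH3 → C:1 H:3
  CH2 → C:1 H:2
  CH2 → C:1 H:2
  CH2 → C:1 H:2
  CH2 → C:1 H:2
  CH2 → C:1 H:2
  CH3 → C:1 H:3
Element totals:
  C: 7
  H: 16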